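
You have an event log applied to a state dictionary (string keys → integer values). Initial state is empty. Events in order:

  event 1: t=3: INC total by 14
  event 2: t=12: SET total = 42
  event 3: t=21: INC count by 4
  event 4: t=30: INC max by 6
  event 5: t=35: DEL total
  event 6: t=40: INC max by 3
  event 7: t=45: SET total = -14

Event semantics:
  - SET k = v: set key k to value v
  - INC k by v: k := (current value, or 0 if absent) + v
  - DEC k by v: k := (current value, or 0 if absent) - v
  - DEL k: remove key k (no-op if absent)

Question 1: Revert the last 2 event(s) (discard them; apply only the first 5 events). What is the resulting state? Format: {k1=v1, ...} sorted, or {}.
Keep first 5 events (discard last 2):
  after event 1 (t=3: INC total by 14): {total=14}
  after event 2 (t=12: SET total = 42): {total=42}
  after event 3 (t=21: INC count by 4): {count=4, total=42}
  after event 4 (t=30: INC max by 6): {count=4, max=6, total=42}
  after event 5 (t=35: DEL total): {count=4, max=6}

Answer: {count=4, max=6}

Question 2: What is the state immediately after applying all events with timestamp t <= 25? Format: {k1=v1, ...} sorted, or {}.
Answer: {count=4, total=42}

Derivation:
Apply events with t <= 25 (3 events):
  after event 1 (t=3: INC total by 14): {total=14}
  after event 2 (t=12: SET total = 42): {total=42}
  after event 3 (t=21: INC count by 4): {count=4, total=42}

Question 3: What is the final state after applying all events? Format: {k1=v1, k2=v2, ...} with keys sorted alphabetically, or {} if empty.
Answer: {count=4, max=9, total=-14}

Derivation:
  after event 1 (t=3: INC total by 14): {total=14}
  after event 2 (t=12: SET total = 42): {total=42}
  after event 3 (t=21: INC count by 4): {count=4, total=42}
  after event 4 (t=30: INC max by 6): {count=4, max=6, total=42}
  after event 5 (t=35: DEL total): {count=4, max=6}
  after event 6 (t=40: INC max by 3): {count=4, max=9}
  after event 7 (t=45: SET total = -14): {count=4, max=9, total=-14}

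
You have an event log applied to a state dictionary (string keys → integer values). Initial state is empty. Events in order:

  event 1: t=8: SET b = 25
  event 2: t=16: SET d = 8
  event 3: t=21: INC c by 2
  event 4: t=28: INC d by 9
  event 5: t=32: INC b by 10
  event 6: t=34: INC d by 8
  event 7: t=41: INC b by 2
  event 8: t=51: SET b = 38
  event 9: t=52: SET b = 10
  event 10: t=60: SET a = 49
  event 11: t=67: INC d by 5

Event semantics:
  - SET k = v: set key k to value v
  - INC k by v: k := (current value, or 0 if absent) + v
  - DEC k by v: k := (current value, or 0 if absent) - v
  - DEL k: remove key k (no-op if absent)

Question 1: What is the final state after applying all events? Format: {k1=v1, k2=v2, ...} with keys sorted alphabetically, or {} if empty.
Answer: {a=49, b=10, c=2, d=30}

Derivation:
  after event 1 (t=8: SET b = 25): {b=25}
  after event 2 (t=16: SET d = 8): {b=25, d=8}
  after event 3 (t=21: INC c by 2): {b=25, c=2, d=8}
  after event 4 (t=28: INC d by 9): {b=25, c=2, d=17}
  after event 5 (t=32: INC b by 10): {b=35, c=2, d=17}
  after event 6 (t=34: INC d by 8): {b=35, c=2, d=25}
  after event 7 (t=41: INC b by 2): {b=37, c=2, d=25}
  after event 8 (t=51: SET b = 38): {b=38, c=2, d=25}
  after event 9 (t=52: SET b = 10): {b=10, c=2, d=25}
  after event 10 (t=60: SET a = 49): {a=49, b=10, c=2, d=25}
  after event 11 (t=67: INC d by 5): {a=49, b=10, c=2, d=30}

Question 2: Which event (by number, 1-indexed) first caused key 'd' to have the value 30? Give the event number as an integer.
Answer: 11

Derivation:
Looking for first event where d becomes 30:
  event 2: d = 8
  event 3: d = 8
  event 4: d = 17
  event 5: d = 17
  event 6: d = 25
  event 7: d = 25
  event 8: d = 25
  event 9: d = 25
  event 10: d = 25
  event 11: d 25 -> 30  <-- first match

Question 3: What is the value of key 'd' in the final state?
Track key 'd' through all 11 events:
  event 1 (t=8: SET b = 25): d unchanged
  event 2 (t=16: SET d = 8): d (absent) -> 8
  event 3 (t=21: INC c by 2): d unchanged
  event 4 (t=28: INC d by 9): d 8 -> 17
  event 5 (t=32: INC b by 10): d unchanged
  event 6 (t=34: INC d by 8): d 17 -> 25
  event 7 (t=41: INC b by 2): d unchanged
  event 8 (t=51: SET b = 38): d unchanged
  event 9 (t=52: SET b = 10): d unchanged
  event 10 (t=60: SET a = 49): d unchanged
  event 11 (t=67: INC d by 5): d 25 -> 30
Final: d = 30

Answer: 30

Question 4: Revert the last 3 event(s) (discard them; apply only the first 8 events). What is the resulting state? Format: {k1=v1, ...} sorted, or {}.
Answer: {b=38, c=2, d=25}

Derivation:
Keep first 8 events (discard last 3):
  after event 1 (t=8: SET b = 25): {b=25}
  after event 2 (t=16: SET d = 8): {b=25, d=8}
  after event 3 (t=21: INC c by 2): {b=25, c=2, d=8}
  after event 4 (t=28: INC d by 9): {b=25, c=2, d=17}
  after event 5 (t=32: INC b by 10): {b=35, c=2, d=17}
  after event 6 (t=34: INC d by 8): {b=35, c=2, d=25}
  after event 7 (t=41: INC b by 2): {b=37, c=2, d=25}
  after event 8 (t=51: SET b = 38): {b=38, c=2, d=25}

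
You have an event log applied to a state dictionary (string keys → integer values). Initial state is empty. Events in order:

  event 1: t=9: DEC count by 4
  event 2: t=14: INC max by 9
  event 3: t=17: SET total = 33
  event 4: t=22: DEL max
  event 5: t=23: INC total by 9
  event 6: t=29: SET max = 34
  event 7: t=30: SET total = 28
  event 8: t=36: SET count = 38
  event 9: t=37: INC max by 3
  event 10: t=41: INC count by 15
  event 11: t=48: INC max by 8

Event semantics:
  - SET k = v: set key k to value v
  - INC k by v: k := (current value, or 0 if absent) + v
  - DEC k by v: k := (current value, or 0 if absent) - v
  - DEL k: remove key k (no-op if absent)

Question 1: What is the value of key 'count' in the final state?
Answer: 53

Derivation:
Track key 'count' through all 11 events:
  event 1 (t=9: DEC count by 4): count (absent) -> -4
  event 2 (t=14: INC max by 9): count unchanged
  event 3 (t=17: SET total = 33): count unchanged
  event 4 (t=22: DEL max): count unchanged
  event 5 (t=23: INC total by 9): count unchanged
  event 6 (t=29: SET max = 34): count unchanged
  event 7 (t=30: SET total = 28): count unchanged
  event 8 (t=36: SET count = 38): count -4 -> 38
  event 9 (t=37: INC max by 3): count unchanged
  event 10 (t=41: INC count by 15): count 38 -> 53
  event 11 (t=48: INC max by 8): count unchanged
Final: count = 53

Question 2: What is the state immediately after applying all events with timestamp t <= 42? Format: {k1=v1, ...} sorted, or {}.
Apply events with t <= 42 (10 events):
  after event 1 (t=9: DEC count by 4): {count=-4}
  after event 2 (t=14: INC max by 9): {count=-4, max=9}
  after event 3 (t=17: SET total = 33): {count=-4, max=9, total=33}
  after event 4 (t=22: DEL max): {count=-4, total=33}
  after event 5 (t=23: INC total by 9): {count=-4, total=42}
  after event 6 (t=29: SET max = 34): {count=-4, max=34, total=42}
  after event 7 (t=30: SET total = 28): {count=-4, max=34, total=28}
  after event 8 (t=36: SET count = 38): {count=38, max=34, total=28}
  after event 9 (t=37: INC max by 3): {count=38, max=37, total=28}
  after event 10 (t=41: INC count by 15): {count=53, max=37, total=28}

Answer: {count=53, max=37, total=28}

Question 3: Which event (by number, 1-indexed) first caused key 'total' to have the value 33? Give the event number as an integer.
Answer: 3

Derivation:
Looking for first event where total becomes 33:
  event 3: total (absent) -> 33  <-- first match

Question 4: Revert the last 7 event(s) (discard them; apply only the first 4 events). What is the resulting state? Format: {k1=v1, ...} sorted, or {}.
Keep first 4 events (discard last 7):
  after event 1 (t=9: DEC count by 4): {count=-4}
  after event 2 (t=14: INC max by 9): {count=-4, max=9}
  after event 3 (t=17: SET total = 33): {count=-4, max=9, total=33}
  after event 4 (t=22: DEL max): {count=-4, total=33}

Answer: {count=-4, total=33}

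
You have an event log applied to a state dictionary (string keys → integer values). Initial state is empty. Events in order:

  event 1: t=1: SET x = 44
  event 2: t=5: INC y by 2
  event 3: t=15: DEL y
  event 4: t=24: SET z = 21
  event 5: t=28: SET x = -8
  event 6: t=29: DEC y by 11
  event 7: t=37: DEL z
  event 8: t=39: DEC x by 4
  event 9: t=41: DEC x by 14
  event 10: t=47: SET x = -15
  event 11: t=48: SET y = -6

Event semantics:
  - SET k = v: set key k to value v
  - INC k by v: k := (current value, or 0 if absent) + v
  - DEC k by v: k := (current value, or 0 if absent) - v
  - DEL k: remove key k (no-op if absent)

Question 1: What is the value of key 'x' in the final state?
Track key 'x' through all 11 events:
  event 1 (t=1: SET x = 44): x (absent) -> 44
  event 2 (t=5: INC y by 2): x unchanged
  event 3 (t=15: DEL y): x unchanged
  event 4 (t=24: SET z = 21): x unchanged
  event 5 (t=28: SET x = -8): x 44 -> -8
  event 6 (t=29: DEC y by 11): x unchanged
  event 7 (t=37: DEL z): x unchanged
  event 8 (t=39: DEC x by 4): x -8 -> -12
  event 9 (t=41: DEC x by 14): x -12 -> -26
  event 10 (t=47: SET x = -15): x -26 -> -15
  event 11 (t=48: SET y = -6): x unchanged
Final: x = -15

Answer: -15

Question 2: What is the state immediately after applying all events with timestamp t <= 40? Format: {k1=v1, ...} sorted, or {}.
Apply events with t <= 40 (8 events):
  after event 1 (t=1: SET x = 44): {x=44}
  after event 2 (t=5: INC y by 2): {x=44, y=2}
  after event 3 (t=15: DEL y): {x=44}
  after event 4 (t=24: SET z = 21): {x=44, z=21}
  after event 5 (t=28: SET x = -8): {x=-8, z=21}
  after event 6 (t=29: DEC y by 11): {x=-8, y=-11, z=21}
  after event 7 (t=37: DEL z): {x=-8, y=-11}
  after event 8 (t=39: DEC x by 4): {x=-12, y=-11}

Answer: {x=-12, y=-11}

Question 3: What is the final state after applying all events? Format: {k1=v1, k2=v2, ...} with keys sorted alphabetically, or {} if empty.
  after event 1 (t=1: SET x = 44): {x=44}
  after event 2 (t=5: INC y by 2): {x=44, y=2}
  after event 3 (t=15: DEL y): {x=44}
  after event 4 (t=24: SET z = 21): {x=44, z=21}
  after event 5 (t=28: SET x = -8): {x=-8, z=21}
  after event 6 (t=29: DEC y by 11): {x=-8, y=-11, z=21}
  after event 7 (t=37: DEL z): {x=-8, y=-11}
  after event 8 (t=39: DEC x by 4): {x=-12, y=-11}
  after event 9 (t=41: DEC x by 14): {x=-26, y=-11}
  after event 10 (t=47: SET x = -15): {x=-15, y=-11}
  after event 11 (t=48: SET y = -6): {x=-15, y=-6}

Answer: {x=-15, y=-6}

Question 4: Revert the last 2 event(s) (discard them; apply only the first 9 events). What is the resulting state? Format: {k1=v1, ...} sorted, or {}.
Answer: {x=-26, y=-11}

Derivation:
Keep first 9 events (discard last 2):
  after event 1 (t=1: SET x = 44): {x=44}
  after event 2 (t=5: INC y by 2): {x=44, y=2}
  after event 3 (t=15: DEL y): {x=44}
  after event 4 (t=24: SET z = 21): {x=44, z=21}
  after event 5 (t=28: SET x = -8): {x=-8, z=21}
  after event 6 (t=29: DEC y by 11): {x=-8, y=-11, z=21}
  after event 7 (t=37: DEL z): {x=-8, y=-11}
  after event 8 (t=39: DEC x by 4): {x=-12, y=-11}
  after event 9 (t=41: DEC x by 14): {x=-26, y=-11}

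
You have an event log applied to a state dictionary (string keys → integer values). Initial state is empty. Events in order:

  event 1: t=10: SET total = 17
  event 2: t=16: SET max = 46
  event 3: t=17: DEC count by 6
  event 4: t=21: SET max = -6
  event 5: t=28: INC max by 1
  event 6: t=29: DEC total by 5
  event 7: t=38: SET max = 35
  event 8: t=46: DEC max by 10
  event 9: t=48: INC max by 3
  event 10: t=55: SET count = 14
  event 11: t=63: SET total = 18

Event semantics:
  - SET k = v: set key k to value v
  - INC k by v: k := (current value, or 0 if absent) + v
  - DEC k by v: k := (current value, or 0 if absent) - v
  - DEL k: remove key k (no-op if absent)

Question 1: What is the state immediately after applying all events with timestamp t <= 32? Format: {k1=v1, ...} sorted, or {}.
Answer: {count=-6, max=-5, total=12}

Derivation:
Apply events with t <= 32 (6 events):
  after event 1 (t=10: SET total = 17): {total=17}
  after event 2 (t=16: SET max = 46): {max=46, total=17}
  after event 3 (t=17: DEC count by 6): {count=-6, max=46, total=17}
  after event 4 (t=21: SET max = -6): {count=-6, max=-6, total=17}
  after event 5 (t=28: INC max by 1): {count=-6, max=-5, total=17}
  after event 6 (t=29: DEC total by 5): {count=-6, max=-5, total=12}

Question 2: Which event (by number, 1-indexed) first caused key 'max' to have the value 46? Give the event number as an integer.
Answer: 2

Derivation:
Looking for first event where max becomes 46:
  event 2: max (absent) -> 46  <-- first match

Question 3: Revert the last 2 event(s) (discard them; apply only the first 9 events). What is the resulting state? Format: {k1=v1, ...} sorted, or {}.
Keep first 9 events (discard last 2):
  after event 1 (t=10: SET total = 17): {total=17}
  after event 2 (t=16: SET max = 46): {max=46, total=17}
  after event 3 (t=17: DEC count by 6): {count=-6, max=46, total=17}
  after event 4 (t=21: SET max = -6): {count=-6, max=-6, total=17}
  after event 5 (t=28: INC max by 1): {count=-6, max=-5, total=17}
  after event 6 (t=29: DEC total by 5): {count=-6, max=-5, total=12}
  after event 7 (t=38: SET max = 35): {count=-6, max=35, total=12}
  after event 8 (t=46: DEC max by 10): {count=-6, max=25, total=12}
  after event 9 (t=48: INC max by 3): {count=-6, max=28, total=12}

Answer: {count=-6, max=28, total=12}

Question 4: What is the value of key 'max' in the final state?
Answer: 28

Derivation:
Track key 'max' through all 11 events:
  event 1 (t=10: SET total = 17): max unchanged
  event 2 (t=16: SET max = 46): max (absent) -> 46
  event 3 (t=17: DEC count by 6): max unchanged
  event 4 (t=21: SET max = -6): max 46 -> -6
  event 5 (t=28: INC max by 1): max -6 -> -5
  event 6 (t=29: DEC total by 5): max unchanged
  event 7 (t=38: SET max = 35): max -5 -> 35
  event 8 (t=46: DEC max by 10): max 35 -> 25
  event 9 (t=48: INC max by 3): max 25 -> 28
  event 10 (t=55: SET count = 14): max unchanged
  event 11 (t=63: SET total = 18): max unchanged
Final: max = 28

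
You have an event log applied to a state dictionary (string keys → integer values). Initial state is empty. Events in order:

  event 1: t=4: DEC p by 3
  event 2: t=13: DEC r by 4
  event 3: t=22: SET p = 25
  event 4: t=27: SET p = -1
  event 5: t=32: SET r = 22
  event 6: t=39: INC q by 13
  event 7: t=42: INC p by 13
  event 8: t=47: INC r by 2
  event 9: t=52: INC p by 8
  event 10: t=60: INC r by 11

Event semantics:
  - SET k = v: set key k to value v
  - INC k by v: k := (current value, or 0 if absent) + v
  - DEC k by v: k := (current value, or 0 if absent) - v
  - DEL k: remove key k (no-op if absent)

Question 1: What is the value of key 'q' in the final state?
Answer: 13

Derivation:
Track key 'q' through all 10 events:
  event 1 (t=4: DEC p by 3): q unchanged
  event 2 (t=13: DEC r by 4): q unchanged
  event 3 (t=22: SET p = 25): q unchanged
  event 4 (t=27: SET p = -1): q unchanged
  event 5 (t=32: SET r = 22): q unchanged
  event 6 (t=39: INC q by 13): q (absent) -> 13
  event 7 (t=42: INC p by 13): q unchanged
  event 8 (t=47: INC r by 2): q unchanged
  event 9 (t=52: INC p by 8): q unchanged
  event 10 (t=60: INC r by 11): q unchanged
Final: q = 13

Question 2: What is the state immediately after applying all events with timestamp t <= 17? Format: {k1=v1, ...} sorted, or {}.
Answer: {p=-3, r=-4}

Derivation:
Apply events with t <= 17 (2 events):
  after event 1 (t=4: DEC p by 3): {p=-3}
  after event 2 (t=13: DEC r by 4): {p=-3, r=-4}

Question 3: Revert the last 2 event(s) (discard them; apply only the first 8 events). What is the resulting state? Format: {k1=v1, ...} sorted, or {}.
Keep first 8 events (discard last 2):
  after event 1 (t=4: DEC p by 3): {p=-3}
  after event 2 (t=13: DEC r by 4): {p=-3, r=-4}
  after event 3 (t=22: SET p = 25): {p=25, r=-4}
  after event 4 (t=27: SET p = -1): {p=-1, r=-4}
  after event 5 (t=32: SET r = 22): {p=-1, r=22}
  after event 6 (t=39: INC q by 13): {p=-1, q=13, r=22}
  after event 7 (t=42: INC p by 13): {p=12, q=13, r=22}
  after event 8 (t=47: INC r by 2): {p=12, q=13, r=24}

Answer: {p=12, q=13, r=24}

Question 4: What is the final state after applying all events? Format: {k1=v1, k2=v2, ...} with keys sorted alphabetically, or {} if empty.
  after event 1 (t=4: DEC p by 3): {p=-3}
  after event 2 (t=13: DEC r by 4): {p=-3, r=-4}
  after event 3 (t=22: SET p = 25): {p=25, r=-4}
  after event 4 (t=27: SET p = -1): {p=-1, r=-4}
  after event 5 (t=32: SET r = 22): {p=-1, r=22}
  after event 6 (t=39: INC q by 13): {p=-1, q=13, r=22}
  after event 7 (t=42: INC p by 13): {p=12, q=13, r=22}
  after event 8 (t=47: INC r by 2): {p=12, q=13, r=24}
  after event 9 (t=52: INC p by 8): {p=20, q=13, r=24}
  after event 10 (t=60: INC r by 11): {p=20, q=13, r=35}

Answer: {p=20, q=13, r=35}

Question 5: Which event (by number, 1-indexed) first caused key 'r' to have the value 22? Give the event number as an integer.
Answer: 5

Derivation:
Looking for first event where r becomes 22:
  event 2: r = -4
  event 3: r = -4
  event 4: r = -4
  event 5: r -4 -> 22  <-- first match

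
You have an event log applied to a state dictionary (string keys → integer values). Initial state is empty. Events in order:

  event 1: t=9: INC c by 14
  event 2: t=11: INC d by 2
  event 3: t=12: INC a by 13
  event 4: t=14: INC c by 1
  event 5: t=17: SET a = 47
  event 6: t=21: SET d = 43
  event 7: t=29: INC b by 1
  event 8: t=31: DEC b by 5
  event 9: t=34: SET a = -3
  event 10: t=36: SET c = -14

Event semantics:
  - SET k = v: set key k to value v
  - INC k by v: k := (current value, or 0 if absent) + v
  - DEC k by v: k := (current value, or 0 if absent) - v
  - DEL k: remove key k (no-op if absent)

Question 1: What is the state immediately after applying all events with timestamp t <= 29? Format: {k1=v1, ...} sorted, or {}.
Apply events with t <= 29 (7 events):
  after event 1 (t=9: INC c by 14): {c=14}
  after event 2 (t=11: INC d by 2): {c=14, d=2}
  after event 3 (t=12: INC a by 13): {a=13, c=14, d=2}
  after event 4 (t=14: INC c by 1): {a=13, c=15, d=2}
  after event 5 (t=17: SET a = 47): {a=47, c=15, d=2}
  after event 6 (t=21: SET d = 43): {a=47, c=15, d=43}
  after event 7 (t=29: INC b by 1): {a=47, b=1, c=15, d=43}

Answer: {a=47, b=1, c=15, d=43}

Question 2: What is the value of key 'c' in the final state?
Answer: -14

Derivation:
Track key 'c' through all 10 events:
  event 1 (t=9: INC c by 14): c (absent) -> 14
  event 2 (t=11: INC d by 2): c unchanged
  event 3 (t=12: INC a by 13): c unchanged
  event 4 (t=14: INC c by 1): c 14 -> 15
  event 5 (t=17: SET a = 47): c unchanged
  event 6 (t=21: SET d = 43): c unchanged
  event 7 (t=29: INC b by 1): c unchanged
  event 8 (t=31: DEC b by 5): c unchanged
  event 9 (t=34: SET a = -3): c unchanged
  event 10 (t=36: SET c = -14): c 15 -> -14
Final: c = -14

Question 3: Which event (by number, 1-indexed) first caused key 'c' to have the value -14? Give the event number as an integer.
Looking for first event where c becomes -14:
  event 1: c = 14
  event 2: c = 14
  event 3: c = 14
  event 4: c = 15
  event 5: c = 15
  event 6: c = 15
  event 7: c = 15
  event 8: c = 15
  event 9: c = 15
  event 10: c 15 -> -14  <-- first match

Answer: 10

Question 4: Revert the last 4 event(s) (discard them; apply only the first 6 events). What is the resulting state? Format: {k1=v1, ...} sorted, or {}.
Keep first 6 events (discard last 4):
  after event 1 (t=9: INC c by 14): {c=14}
  after event 2 (t=11: INC d by 2): {c=14, d=2}
  after event 3 (t=12: INC a by 13): {a=13, c=14, d=2}
  after event 4 (t=14: INC c by 1): {a=13, c=15, d=2}
  after event 5 (t=17: SET a = 47): {a=47, c=15, d=2}
  after event 6 (t=21: SET d = 43): {a=47, c=15, d=43}

Answer: {a=47, c=15, d=43}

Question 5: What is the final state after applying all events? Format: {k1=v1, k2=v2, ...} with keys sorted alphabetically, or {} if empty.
Answer: {a=-3, b=-4, c=-14, d=43}

Derivation:
  after event 1 (t=9: INC c by 14): {c=14}
  after event 2 (t=11: INC d by 2): {c=14, d=2}
  after event 3 (t=12: INC a by 13): {a=13, c=14, d=2}
  after event 4 (t=14: INC c by 1): {a=13, c=15, d=2}
  after event 5 (t=17: SET a = 47): {a=47, c=15, d=2}
  after event 6 (t=21: SET d = 43): {a=47, c=15, d=43}
  after event 7 (t=29: INC b by 1): {a=47, b=1, c=15, d=43}
  after event 8 (t=31: DEC b by 5): {a=47, b=-4, c=15, d=43}
  after event 9 (t=34: SET a = -3): {a=-3, b=-4, c=15, d=43}
  after event 10 (t=36: SET c = -14): {a=-3, b=-4, c=-14, d=43}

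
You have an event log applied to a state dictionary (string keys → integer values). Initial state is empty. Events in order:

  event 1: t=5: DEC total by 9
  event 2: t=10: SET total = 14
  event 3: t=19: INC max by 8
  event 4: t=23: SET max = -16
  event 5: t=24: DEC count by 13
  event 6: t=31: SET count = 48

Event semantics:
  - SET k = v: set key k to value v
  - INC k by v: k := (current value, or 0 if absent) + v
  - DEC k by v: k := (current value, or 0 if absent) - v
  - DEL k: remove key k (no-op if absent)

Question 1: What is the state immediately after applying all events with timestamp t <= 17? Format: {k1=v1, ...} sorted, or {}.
Answer: {total=14}

Derivation:
Apply events with t <= 17 (2 events):
  after event 1 (t=5: DEC total by 9): {total=-9}
  after event 2 (t=10: SET total = 14): {total=14}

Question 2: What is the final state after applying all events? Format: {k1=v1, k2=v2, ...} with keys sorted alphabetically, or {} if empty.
  after event 1 (t=5: DEC total by 9): {total=-9}
  after event 2 (t=10: SET total = 14): {total=14}
  after event 3 (t=19: INC max by 8): {max=8, total=14}
  after event 4 (t=23: SET max = -16): {max=-16, total=14}
  after event 5 (t=24: DEC count by 13): {count=-13, max=-16, total=14}
  after event 6 (t=31: SET count = 48): {count=48, max=-16, total=14}

Answer: {count=48, max=-16, total=14}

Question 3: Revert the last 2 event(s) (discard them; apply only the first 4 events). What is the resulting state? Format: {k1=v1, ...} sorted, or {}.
Answer: {max=-16, total=14}

Derivation:
Keep first 4 events (discard last 2):
  after event 1 (t=5: DEC total by 9): {total=-9}
  after event 2 (t=10: SET total = 14): {total=14}
  after event 3 (t=19: INC max by 8): {max=8, total=14}
  after event 4 (t=23: SET max = -16): {max=-16, total=14}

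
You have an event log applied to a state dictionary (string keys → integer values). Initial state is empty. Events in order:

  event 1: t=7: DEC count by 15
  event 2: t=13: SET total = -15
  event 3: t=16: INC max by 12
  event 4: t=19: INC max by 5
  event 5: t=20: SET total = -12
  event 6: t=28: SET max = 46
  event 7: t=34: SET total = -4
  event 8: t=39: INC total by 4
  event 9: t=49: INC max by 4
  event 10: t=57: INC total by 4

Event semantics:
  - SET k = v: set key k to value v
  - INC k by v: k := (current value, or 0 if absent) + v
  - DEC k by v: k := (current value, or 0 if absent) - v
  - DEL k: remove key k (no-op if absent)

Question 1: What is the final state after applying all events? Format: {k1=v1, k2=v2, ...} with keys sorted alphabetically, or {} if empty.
Answer: {count=-15, max=50, total=4}

Derivation:
  after event 1 (t=7: DEC count by 15): {count=-15}
  after event 2 (t=13: SET total = -15): {count=-15, total=-15}
  after event 3 (t=16: INC max by 12): {count=-15, max=12, total=-15}
  after event 4 (t=19: INC max by 5): {count=-15, max=17, total=-15}
  after event 5 (t=20: SET total = -12): {count=-15, max=17, total=-12}
  after event 6 (t=28: SET max = 46): {count=-15, max=46, total=-12}
  after event 7 (t=34: SET total = -4): {count=-15, max=46, total=-4}
  after event 8 (t=39: INC total by 4): {count=-15, max=46, total=0}
  after event 9 (t=49: INC max by 4): {count=-15, max=50, total=0}
  after event 10 (t=57: INC total by 4): {count=-15, max=50, total=4}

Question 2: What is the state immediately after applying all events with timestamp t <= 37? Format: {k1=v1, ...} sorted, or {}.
Apply events with t <= 37 (7 events):
  after event 1 (t=7: DEC count by 15): {count=-15}
  after event 2 (t=13: SET total = -15): {count=-15, total=-15}
  after event 3 (t=16: INC max by 12): {count=-15, max=12, total=-15}
  after event 4 (t=19: INC max by 5): {count=-15, max=17, total=-15}
  after event 5 (t=20: SET total = -12): {count=-15, max=17, total=-12}
  after event 6 (t=28: SET max = 46): {count=-15, max=46, total=-12}
  after event 7 (t=34: SET total = -4): {count=-15, max=46, total=-4}

Answer: {count=-15, max=46, total=-4}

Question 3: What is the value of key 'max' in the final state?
Track key 'max' through all 10 events:
  event 1 (t=7: DEC count by 15): max unchanged
  event 2 (t=13: SET total = -15): max unchanged
  event 3 (t=16: INC max by 12): max (absent) -> 12
  event 4 (t=19: INC max by 5): max 12 -> 17
  event 5 (t=20: SET total = -12): max unchanged
  event 6 (t=28: SET max = 46): max 17 -> 46
  event 7 (t=34: SET total = -4): max unchanged
  event 8 (t=39: INC total by 4): max unchanged
  event 9 (t=49: INC max by 4): max 46 -> 50
  event 10 (t=57: INC total by 4): max unchanged
Final: max = 50

Answer: 50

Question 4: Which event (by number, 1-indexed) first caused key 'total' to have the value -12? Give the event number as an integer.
Looking for first event where total becomes -12:
  event 2: total = -15
  event 3: total = -15
  event 4: total = -15
  event 5: total -15 -> -12  <-- first match

Answer: 5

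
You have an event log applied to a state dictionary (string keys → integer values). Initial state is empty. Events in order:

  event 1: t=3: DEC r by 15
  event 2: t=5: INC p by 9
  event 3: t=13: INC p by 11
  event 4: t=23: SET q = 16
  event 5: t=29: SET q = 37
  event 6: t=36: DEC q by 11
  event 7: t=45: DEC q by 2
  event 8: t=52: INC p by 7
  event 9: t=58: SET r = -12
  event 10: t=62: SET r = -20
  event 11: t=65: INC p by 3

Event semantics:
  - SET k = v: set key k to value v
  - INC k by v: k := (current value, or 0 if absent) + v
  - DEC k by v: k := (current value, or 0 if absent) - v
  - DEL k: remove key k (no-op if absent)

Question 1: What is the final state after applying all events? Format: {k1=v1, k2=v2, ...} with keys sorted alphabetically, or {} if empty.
Answer: {p=30, q=24, r=-20}

Derivation:
  after event 1 (t=3: DEC r by 15): {r=-15}
  after event 2 (t=5: INC p by 9): {p=9, r=-15}
  after event 3 (t=13: INC p by 11): {p=20, r=-15}
  after event 4 (t=23: SET q = 16): {p=20, q=16, r=-15}
  after event 5 (t=29: SET q = 37): {p=20, q=37, r=-15}
  after event 6 (t=36: DEC q by 11): {p=20, q=26, r=-15}
  after event 7 (t=45: DEC q by 2): {p=20, q=24, r=-15}
  after event 8 (t=52: INC p by 7): {p=27, q=24, r=-15}
  after event 9 (t=58: SET r = -12): {p=27, q=24, r=-12}
  after event 10 (t=62: SET r = -20): {p=27, q=24, r=-20}
  after event 11 (t=65: INC p by 3): {p=30, q=24, r=-20}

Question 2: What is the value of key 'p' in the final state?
Track key 'p' through all 11 events:
  event 1 (t=3: DEC r by 15): p unchanged
  event 2 (t=5: INC p by 9): p (absent) -> 9
  event 3 (t=13: INC p by 11): p 9 -> 20
  event 4 (t=23: SET q = 16): p unchanged
  event 5 (t=29: SET q = 37): p unchanged
  event 6 (t=36: DEC q by 11): p unchanged
  event 7 (t=45: DEC q by 2): p unchanged
  event 8 (t=52: INC p by 7): p 20 -> 27
  event 9 (t=58: SET r = -12): p unchanged
  event 10 (t=62: SET r = -20): p unchanged
  event 11 (t=65: INC p by 3): p 27 -> 30
Final: p = 30

Answer: 30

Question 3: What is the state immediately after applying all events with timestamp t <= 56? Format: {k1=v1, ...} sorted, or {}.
Apply events with t <= 56 (8 events):
  after event 1 (t=3: DEC r by 15): {r=-15}
  after event 2 (t=5: INC p by 9): {p=9, r=-15}
  after event 3 (t=13: INC p by 11): {p=20, r=-15}
  after event 4 (t=23: SET q = 16): {p=20, q=16, r=-15}
  after event 5 (t=29: SET q = 37): {p=20, q=37, r=-15}
  after event 6 (t=36: DEC q by 11): {p=20, q=26, r=-15}
  after event 7 (t=45: DEC q by 2): {p=20, q=24, r=-15}
  after event 8 (t=52: INC p by 7): {p=27, q=24, r=-15}

Answer: {p=27, q=24, r=-15}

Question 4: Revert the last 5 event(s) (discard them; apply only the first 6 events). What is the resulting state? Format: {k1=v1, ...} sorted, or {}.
Answer: {p=20, q=26, r=-15}

Derivation:
Keep first 6 events (discard last 5):
  after event 1 (t=3: DEC r by 15): {r=-15}
  after event 2 (t=5: INC p by 9): {p=9, r=-15}
  after event 3 (t=13: INC p by 11): {p=20, r=-15}
  after event 4 (t=23: SET q = 16): {p=20, q=16, r=-15}
  after event 5 (t=29: SET q = 37): {p=20, q=37, r=-15}
  after event 6 (t=36: DEC q by 11): {p=20, q=26, r=-15}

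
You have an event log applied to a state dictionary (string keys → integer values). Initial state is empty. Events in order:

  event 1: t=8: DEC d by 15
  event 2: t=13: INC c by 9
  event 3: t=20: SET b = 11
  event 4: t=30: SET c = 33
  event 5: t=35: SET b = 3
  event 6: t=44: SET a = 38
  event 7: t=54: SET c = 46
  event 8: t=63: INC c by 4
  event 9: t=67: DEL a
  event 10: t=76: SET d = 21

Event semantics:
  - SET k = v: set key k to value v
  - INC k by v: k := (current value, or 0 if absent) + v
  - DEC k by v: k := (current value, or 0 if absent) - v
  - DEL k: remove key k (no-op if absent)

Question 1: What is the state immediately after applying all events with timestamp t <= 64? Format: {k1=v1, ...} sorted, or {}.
Answer: {a=38, b=3, c=50, d=-15}

Derivation:
Apply events with t <= 64 (8 events):
  after event 1 (t=8: DEC d by 15): {d=-15}
  after event 2 (t=13: INC c by 9): {c=9, d=-15}
  after event 3 (t=20: SET b = 11): {b=11, c=9, d=-15}
  after event 4 (t=30: SET c = 33): {b=11, c=33, d=-15}
  after event 5 (t=35: SET b = 3): {b=3, c=33, d=-15}
  after event 6 (t=44: SET a = 38): {a=38, b=3, c=33, d=-15}
  after event 7 (t=54: SET c = 46): {a=38, b=3, c=46, d=-15}
  after event 8 (t=63: INC c by 4): {a=38, b=3, c=50, d=-15}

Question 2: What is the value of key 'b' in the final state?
Answer: 3

Derivation:
Track key 'b' through all 10 events:
  event 1 (t=8: DEC d by 15): b unchanged
  event 2 (t=13: INC c by 9): b unchanged
  event 3 (t=20: SET b = 11): b (absent) -> 11
  event 4 (t=30: SET c = 33): b unchanged
  event 5 (t=35: SET b = 3): b 11 -> 3
  event 6 (t=44: SET a = 38): b unchanged
  event 7 (t=54: SET c = 46): b unchanged
  event 8 (t=63: INC c by 4): b unchanged
  event 9 (t=67: DEL a): b unchanged
  event 10 (t=76: SET d = 21): b unchanged
Final: b = 3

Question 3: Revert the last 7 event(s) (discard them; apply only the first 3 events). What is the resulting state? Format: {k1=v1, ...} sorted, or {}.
Answer: {b=11, c=9, d=-15}

Derivation:
Keep first 3 events (discard last 7):
  after event 1 (t=8: DEC d by 15): {d=-15}
  after event 2 (t=13: INC c by 9): {c=9, d=-15}
  after event 3 (t=20: SET b = 11): {b=11, c=9, d=-15}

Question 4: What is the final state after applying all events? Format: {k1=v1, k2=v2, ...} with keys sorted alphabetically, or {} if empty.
Answer: {b=3, c=50, d=21}

Derivation:
  after event 1 (t=8: DEC d by 15): {d=-15}
  after event 2 (t=13: INC c by 9): {c=9, d=-15}
  after event 3 (t=20: SET b = 11): {b=11, c=9, d=-15}
  after event 4 (t=30: SET c = 33): {b=11, c=33, d=-15}
  after event 5 (t=35: SET b = 3): {b=3, c=33, d=-15}
  after event 6 (t=44: SET a = 38): {a=38, b=3, c=33, d=-15}
  after event 7 (t=54: SET c = 46): {a=38, b=3, c=46, d=-15}
  after event 8 (t=63: INC c by 4): {a=38, b=3, c=50, d=-15}
  after event 9 (t=67: DEL a): {b=3, c=50, d=-15}
  after event 10 (t=76: SET d = 21): {b=3, c=50, d=21}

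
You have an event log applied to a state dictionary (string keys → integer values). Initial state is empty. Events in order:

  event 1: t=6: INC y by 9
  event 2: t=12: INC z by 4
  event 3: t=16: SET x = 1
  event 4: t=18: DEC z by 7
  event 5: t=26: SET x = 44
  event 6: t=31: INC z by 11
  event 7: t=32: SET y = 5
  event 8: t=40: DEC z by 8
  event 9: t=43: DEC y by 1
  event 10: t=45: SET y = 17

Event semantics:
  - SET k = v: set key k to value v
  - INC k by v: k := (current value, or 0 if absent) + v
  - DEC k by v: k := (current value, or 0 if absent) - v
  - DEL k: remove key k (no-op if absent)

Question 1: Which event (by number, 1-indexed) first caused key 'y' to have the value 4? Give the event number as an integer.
Looking for first event where y becomes 4:
  event 1: y = 9
  event 2: y = 9
  event 3: y = 9
  event 4: y = 9
  event 5: y = 9
  event 6: y = 9
  event 7: y = 5
  event 8: y = 5
  event 9: y 5 -> 4  <-- first match

Answer: 9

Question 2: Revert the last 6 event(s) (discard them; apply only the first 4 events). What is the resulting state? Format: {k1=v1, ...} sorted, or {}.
Keep first 4 events (discard last 6):
  after event 1 (t=6: INC y by 9): {y=9}
  after event 2 (t=12: INC z by 4): {y=9, z=4}
  after event 3 (t=16: SET x = 1): {x=1, y=9, z=4}
  after event 4 (t=18: DEC z by 7): {x=1, y=9, z=-3}

Answer: {x=1, y=9, z=-3}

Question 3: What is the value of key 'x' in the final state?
Answer: 44

Derivation:
Track key 'x' through all 10 events:
  event 1 (t=6: INC y by 9): x unchanged
  event 2 (t=12: INC z by 4): x unchanged
  event 3 (t=16: SET x = 1): x (absent) -> 1
  event 4 (t=18: DEC z by 7): x unchanged
  event 5 (t=26: SET x = 44): x 1 -> 44
  event 6 (t=31: INC z by 11): x unchanged
  event 7 (t=32: SET y = 5): x unchanged
  event 8 (t=40: DEC z by 8): x unchanged
  event 9 (t=43: DEC y by 1): x unchanged
  event 10 (t=45: SET y = 17): x unchanged
Final: x = 44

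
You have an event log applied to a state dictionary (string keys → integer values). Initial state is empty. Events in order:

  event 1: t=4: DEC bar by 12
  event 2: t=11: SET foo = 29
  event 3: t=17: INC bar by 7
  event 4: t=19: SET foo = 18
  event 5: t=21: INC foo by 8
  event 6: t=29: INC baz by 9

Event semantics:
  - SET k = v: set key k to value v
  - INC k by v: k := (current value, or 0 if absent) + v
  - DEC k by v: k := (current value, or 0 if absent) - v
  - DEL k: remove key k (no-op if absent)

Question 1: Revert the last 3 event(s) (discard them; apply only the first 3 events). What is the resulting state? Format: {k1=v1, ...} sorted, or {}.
Answer: {bar=-5, foo=29}

Derivation:
Keep first 3 events (discard last 3):
  after event 1 (t=4: DEC bar by 12): {bar=-12}
  after event 2 (t=11: SET foo = 29): {bar=-12, foo=29}
  after event 3 (t=17: INC bar by 7): {bar=-5, foo=29}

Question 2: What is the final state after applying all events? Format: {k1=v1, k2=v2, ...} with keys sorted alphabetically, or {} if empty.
  after event 1 (t=4: DEC bar by 12): {bar=-12}
  after event 2 (t=11: SET foo = 29): {bar=-12, foo=29}
  after event 3 (t=17: INC bar by 7): {bar=-5, foo=29}
  after event 4 (t=19: SET foo = 18): {bar=-5, foo=18}
  after event 5 (t=21: INC foo by 8): {bar=-5, foo=26}
  after event 6 (t=29: INC baz by 9): {bar=-5, baz=9, foo=26}

Answer: {bar=-5, baz=9, foo=26}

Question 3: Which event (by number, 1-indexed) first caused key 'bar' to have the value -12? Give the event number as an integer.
Answer: 1

Derivation:
Looking for first event where bar becomes -12:
  event 1: bar (absent) -> -12  <-- first match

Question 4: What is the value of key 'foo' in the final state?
Track key 'foo' through all 6 events:
  event 1 (t=4: DEC bar by 12): foo unchanged
  event 2 (t=11: SET foo = 29): foo (absent) -> 29
  event 3 (t=17: INC bar by 7): foo unchanged
  event 4 (t=19: SET foo = 18): foo 29 -> 18
  event 5 (t=21: INC foo by 8): foo 18 -> 26
  event 6 (t=29: INC baz by 9): foo unchanged
Final: foo = 26

Answer: 26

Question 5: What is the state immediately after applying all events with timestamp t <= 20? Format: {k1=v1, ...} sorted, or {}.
Answer: {bar=-5, foo=18}

Derivation:
Apply events with t <= 20 (4 events):
  after event 1 (t=4: DEC bar by 12): {bar=-12}
  after event 2 (t=11: SET foo = 29): {bar=-12, foo=29}
  after event 3 (t=17: INC bar by 7): {bar=-5, foo=29}
  after event 4 (t=19: SET foo = 18): {bar=-5, foo=18}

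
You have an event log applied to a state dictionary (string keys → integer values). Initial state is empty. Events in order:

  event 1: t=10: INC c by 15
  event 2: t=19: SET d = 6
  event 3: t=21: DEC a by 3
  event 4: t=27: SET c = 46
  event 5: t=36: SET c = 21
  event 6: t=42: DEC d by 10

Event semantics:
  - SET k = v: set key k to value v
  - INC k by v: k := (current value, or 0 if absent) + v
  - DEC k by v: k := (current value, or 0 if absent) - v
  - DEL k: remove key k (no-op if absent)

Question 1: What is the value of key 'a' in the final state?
Track key 'a' through all 6 events:
  event 1 (t=10: INC c by 15): a unchanged
  event 2 (t=19: SET d = 6): a unchanged
  event 3 (t=21: DEC a by 3): a (absent) -> -3
  event 4 (t=27: SET c = 46): a unchanged
  event 5 (t=36: SET c = 21): a unchanged
  event 6 (t=42: DEC d by 10): a unchanged
Final: a = -3

Answer: -3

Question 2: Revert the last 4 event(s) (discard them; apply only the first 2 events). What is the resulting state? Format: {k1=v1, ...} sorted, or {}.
Answer: {c=15, d=6}

Derivation:
Keep first 2 events (discard last 4):
  after event 1 (t=10: INC c by 15): {c=15}
  after event 2 (t=19: SET d = 6): {c=15, d=6}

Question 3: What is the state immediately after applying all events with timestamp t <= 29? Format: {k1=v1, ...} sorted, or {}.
Answer: {a=-3, c=46, d=6}

Derivation:
Apply events with t <= 29 (4 events):
  after event 1 (t=10: INC c by 15): {c=15}
  after event 2 (t=19: SET d = 6): {c=15, d=6}
  after event 3 (t=21: DEC a by 3): {a=-3, c=15, d=6}
  after event 4 (t=27: SET c = 46): {a=-3, c=46, d=6}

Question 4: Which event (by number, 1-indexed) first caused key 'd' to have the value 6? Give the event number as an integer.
Looking for first event where d becomes 6:
  event 2: d (absent) -> 6  <-- first match

Answer: 2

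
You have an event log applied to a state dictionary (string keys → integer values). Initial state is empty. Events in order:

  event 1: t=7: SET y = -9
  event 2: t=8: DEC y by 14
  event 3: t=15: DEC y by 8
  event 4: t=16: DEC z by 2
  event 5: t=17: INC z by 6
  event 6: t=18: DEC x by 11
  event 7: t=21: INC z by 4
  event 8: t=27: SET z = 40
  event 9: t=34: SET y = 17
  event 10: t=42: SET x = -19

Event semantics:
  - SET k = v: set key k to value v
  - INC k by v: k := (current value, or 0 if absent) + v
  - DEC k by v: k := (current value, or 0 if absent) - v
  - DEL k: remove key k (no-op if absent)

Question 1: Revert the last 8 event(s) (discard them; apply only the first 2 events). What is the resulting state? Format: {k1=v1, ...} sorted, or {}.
Keep first 2 events (discard last 8):
  after event 1 (t=7: SET y = -9): {y=-9}
  after event 2 (t=8: DEC y by 14): {y=-23}

Answer: {y=-23}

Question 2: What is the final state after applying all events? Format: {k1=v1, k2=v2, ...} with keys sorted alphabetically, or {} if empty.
Answer: {x=-19, y=17, z=40}

Derivation:
  after event 1 (t=7: SET y = -9): {y=-9}
  after event 2 (t=8: DEC y by 14): {y=-23}
  after event 3 (t=15: DEC y by 8): {y=-31}
  after event 4 (t=16: DEC z by 2): {y=-31, z=-2}
  after event 5 (t=17: INC z by 6): {y=-31, z=4}
  after event 6 (t=18: DEC x by 11): {x=-11, y=-31, z=4}
  after event 7 (t=21: INC z by 4): {x=-11, y=-31, z=8}
  after event 8 (t=27: SET z = 40): {x=-11, y=-31, z=40}
  after event 9 (t=34: SET y = 17): {x=-11, y=17, z=40}
  after event 10 (t=42: SET x = -19): {x=-19, y=17, z=40}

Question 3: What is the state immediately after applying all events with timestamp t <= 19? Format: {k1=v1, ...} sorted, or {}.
Answer: {x=-11, y=-31, z=4}

Derivation:
Apply events with t <= 19 (6 events):
  after event 1 (t=7: SET y = -9): {y=-9}
  after event 2 (t=8: DEC y by 14): {y=-23}
  after event 3 (t=15: DEC y by 8): {y=-31}
  after event 4 (t=16: DEC z by 2): {y=-31, z=-2}
  after event 5 (t=17: INC z by 6): {y=-31, z=4}
  after event 6 (t=18: DEC x by 11): {x=-11, y=-31, z=4}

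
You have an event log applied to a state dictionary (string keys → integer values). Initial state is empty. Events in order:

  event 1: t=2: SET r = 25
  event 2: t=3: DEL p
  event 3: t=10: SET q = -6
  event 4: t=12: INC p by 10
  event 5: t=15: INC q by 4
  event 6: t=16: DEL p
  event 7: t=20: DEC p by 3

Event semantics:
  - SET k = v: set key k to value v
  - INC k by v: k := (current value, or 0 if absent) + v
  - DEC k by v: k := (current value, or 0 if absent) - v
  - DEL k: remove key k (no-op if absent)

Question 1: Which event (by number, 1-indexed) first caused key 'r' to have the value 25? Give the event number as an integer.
Looking for first event where r becomes 25:
  event 1: r (absent) -> 25  <-- first match

Answer: 1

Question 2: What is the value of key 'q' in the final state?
Answer: -2

Derivation:
Track key 'q' through all 7 events:
  event 1 (t=2: SET r = 25): q unchanged
  event 2 (t=3: DEL p): q unchanged
  event 3 (t=10: SET q = -6): q (absent) -> -6
  event 4 (t=12: INC p by 10): q unchanged
  event 5 (t=15: INC q by 4): q -6 -> -2
  event 6 (t=16: DEL p): q unchanged
  event 7 (t=20: DEC p by 3): q unchanged
Final: q = -2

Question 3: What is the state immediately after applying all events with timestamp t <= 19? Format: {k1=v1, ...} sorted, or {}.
Answer: {q=-2, r=25}

Derivation:
Apply events with t <= 19 (6 events):
  after event 1 (t=2: SET r = 25): {r=25}
  after event 2 (t=3: DEL p): {r=25}
  after event 3 (t=10: SET q = -6): {q=-6, r=25}
  after event 4 (t=12: INC p by 10): {p=10, q=-6, r=25}
  after event 5 (t=15: INC q by 4): {p=10, q=-2, r=25}
  after event 6 (t=16: DEL p): {q=-2, r=25}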